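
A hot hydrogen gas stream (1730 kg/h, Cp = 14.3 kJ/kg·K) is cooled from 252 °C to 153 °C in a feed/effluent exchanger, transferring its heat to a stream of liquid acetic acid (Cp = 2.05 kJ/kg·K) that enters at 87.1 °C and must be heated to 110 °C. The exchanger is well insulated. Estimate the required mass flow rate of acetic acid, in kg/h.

Heat released by hot stream: Q = 1730 × 14.3 × (252 − 153) = 2.4492e+06 kJ/h
Energy balance on cold side (adiabatic exchanger): Q = ṁ_c·Cp_c·(T_c,out − T_c,in)
ṁ_c = 2.4492e+06 / [2.05 × (110 − 87.1)] = 52171 kg/h

ṁ_c = 52200 kg/h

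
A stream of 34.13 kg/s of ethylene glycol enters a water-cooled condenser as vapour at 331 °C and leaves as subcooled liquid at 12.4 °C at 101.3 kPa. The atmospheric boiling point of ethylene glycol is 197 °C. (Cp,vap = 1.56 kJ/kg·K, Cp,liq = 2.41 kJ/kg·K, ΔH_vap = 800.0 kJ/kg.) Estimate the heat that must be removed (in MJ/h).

Q_c = 179000 MJ/h

vapour 331→197 °C: -209.04 kJ/kg
condensation at 197 °C: -800 kJ/kg
liquid 197→12.4 °C: -444.89 kJ/kg
Δh = -209.04 + -800 + -444.89 = -1453.9 kJ/kg
Q = ṁ·Δh = 34.13 kg/s × -1453.9 kJ/kg = -49622 kJ/s
|Q| = 49622 kW = 178640 MJ/h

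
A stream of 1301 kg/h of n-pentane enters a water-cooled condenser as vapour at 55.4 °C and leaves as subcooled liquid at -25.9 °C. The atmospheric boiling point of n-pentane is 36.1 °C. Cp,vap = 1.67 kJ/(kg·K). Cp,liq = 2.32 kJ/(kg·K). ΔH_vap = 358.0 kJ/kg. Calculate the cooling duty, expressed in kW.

Q_c = 193 kW

vapour 55.4→36.1 °C: -32.231 kJ/kg
condensation at 36.1 °C: -358 kJ/kg
liquid 36.1→-25.9 °C: -143.84 kJ/kg
Δh = -32.231 + -358 + -143.84 = -534.07 kJ/kg
Q = ṁ·Δh = 1301 kg/h × -534.07 kJ/kg = -694830 kJ/h
|Q| = 193.01 kW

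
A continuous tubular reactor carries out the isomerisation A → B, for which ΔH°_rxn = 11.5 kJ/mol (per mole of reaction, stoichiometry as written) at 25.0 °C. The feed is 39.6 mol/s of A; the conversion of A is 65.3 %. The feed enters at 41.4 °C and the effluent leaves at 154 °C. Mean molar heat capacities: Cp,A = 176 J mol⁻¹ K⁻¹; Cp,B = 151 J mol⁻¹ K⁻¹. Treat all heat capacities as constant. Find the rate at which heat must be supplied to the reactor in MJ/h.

Q_in = 3600 MJ/h

Extent of reaction ξ = 0.653 × 39.6 = 25.859 mol/s
Reaction term: ξ·ΔH°_rxn = 25.859 × 11.5 = 297.38 kJ/s
Sensible, feed 41.4→25 °C: -114.3 kJ/s
Outlet flows (mol/s): A 13.741, B 25.859
Sensible, products 25→154 °C: 815.68 kJ/s
Q = ΔH = 998.76 kJ/s = 998.76 kW
Heat supplied = 3595.5 MJ/h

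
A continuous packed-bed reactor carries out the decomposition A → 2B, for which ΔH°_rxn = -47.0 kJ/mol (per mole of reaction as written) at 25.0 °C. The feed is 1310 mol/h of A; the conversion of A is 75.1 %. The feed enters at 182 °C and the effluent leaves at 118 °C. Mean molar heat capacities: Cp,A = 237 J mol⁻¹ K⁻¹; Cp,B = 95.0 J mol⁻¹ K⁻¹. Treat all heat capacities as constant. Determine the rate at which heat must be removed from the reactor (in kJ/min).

Q_out = 1170 kJ/min

Extent of reaction ξ = 0.751 × 1310 = 983.81 mol/h
Reaction term: ξ·ΔH°_rxn = 983.81 × -47.0 = -46239 kJ/h
Sensible, feed 182→25 °C: -48744 kJ/h
Outlet flows (mol/h): A 326.19, B 1967.6
Sensible, products 25→118 °C: 24573 kJ/h
Q = ΔH = -70409 kJ/h = -19.558 kW
Heat removed = 1173.5 kJ/min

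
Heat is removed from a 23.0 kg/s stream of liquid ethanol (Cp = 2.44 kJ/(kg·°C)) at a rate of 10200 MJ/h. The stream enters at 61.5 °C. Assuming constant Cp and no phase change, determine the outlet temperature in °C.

T_out = 11.0 °C

Q = 10200 MJ/h = 2833.3 kJ/s
ΔT = Q/(ṁ·Cp) = 2833.3/(23.0×2.44) = 50.487 K
T_out = 61.5 − 50.487 = 11.013 °C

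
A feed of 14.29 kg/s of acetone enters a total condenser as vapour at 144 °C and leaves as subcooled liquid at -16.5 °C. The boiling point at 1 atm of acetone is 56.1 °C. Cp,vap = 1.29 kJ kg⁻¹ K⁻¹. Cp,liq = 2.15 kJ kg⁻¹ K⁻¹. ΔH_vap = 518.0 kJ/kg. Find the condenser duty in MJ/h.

Q_c = 40500 MJ/h

vapour 144→56.1 °C: -113.39 kJ/kg
condensation at 56.1 °C: -518 kJ/kg
liquid 56.1→-16.5 °C: -156.09 kJ/kg
Δh = -113.39 + -518 + -156.09 = -787.48 kJ/kg
Q = ṁ·Δh = 14.29 kg/s × -787.48 kJ/kg = -11253 kJ/s
|Q| = 11253 kW = 40511 MJ/h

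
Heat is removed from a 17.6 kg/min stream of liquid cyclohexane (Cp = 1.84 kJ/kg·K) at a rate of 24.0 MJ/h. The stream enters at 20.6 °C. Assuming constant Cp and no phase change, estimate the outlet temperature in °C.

Q = 24.0 MJ/h = 400 kJ/min
ΔT = Q/(ṁ·Cp) = 400/(17.6×1.84) = 12.352 K
T_out = 20.6 − 12.352 = 8.2482 °C

T_out = 8.25 °C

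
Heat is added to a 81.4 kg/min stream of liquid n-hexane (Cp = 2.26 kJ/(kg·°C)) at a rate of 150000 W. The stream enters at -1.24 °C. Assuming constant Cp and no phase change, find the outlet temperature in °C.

Q = 150000 W = 9000 kJ/min
ΔT = Q/(ṁ·Cp) = 9000/(81.4×2.26) = 48.923 K
T_out = -1.24 + 48.923 = 47.683 °C

T_out = 47.7 °C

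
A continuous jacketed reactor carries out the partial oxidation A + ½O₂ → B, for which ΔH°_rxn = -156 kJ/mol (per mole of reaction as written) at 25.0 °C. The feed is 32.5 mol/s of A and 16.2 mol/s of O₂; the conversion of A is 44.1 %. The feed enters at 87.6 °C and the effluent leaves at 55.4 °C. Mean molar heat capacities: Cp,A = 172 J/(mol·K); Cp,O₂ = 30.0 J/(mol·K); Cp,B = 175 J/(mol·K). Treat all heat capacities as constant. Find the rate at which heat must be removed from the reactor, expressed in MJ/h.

Q_out = 8770 MJ/h

Extent of reaction ξ = 0.441 × 32.5 = 14.332 mol/s
Reaction term: ξ·ΔH°_rxn = 14.332 × -156 = -2235.9 kJ/s
Sensible, feed 87.6→25 °C: -380.36 kJ/s
Outlet flows (mol/s): A 18.168, O₂ 9.0337, B 14.332
Sensible, products 25→55.4 °C: 179.48 kJ/s
Q = ΔH = -2436.7 kJ/s = -2436.7 kW
Heat removed = 8772.3 MJ/h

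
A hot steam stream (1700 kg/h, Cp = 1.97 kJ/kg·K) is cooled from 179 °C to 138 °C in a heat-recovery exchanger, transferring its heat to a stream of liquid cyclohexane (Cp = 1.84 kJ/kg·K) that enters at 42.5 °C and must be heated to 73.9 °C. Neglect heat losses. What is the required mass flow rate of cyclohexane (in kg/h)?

ṁ_c = 2380 kg/h

Heat released by hot stream: Q = 1700 × 1.97 × (179 − 138) = 137310 kJ/h
Energy balance on cold side (adiabatic exchanger): Q = ṁ_c·Cp_c·(T_c,out − T_c,in)
ṁ_c = 137310 / [1.84 × (73.9 − 42.5)] = 2376.6 kg/h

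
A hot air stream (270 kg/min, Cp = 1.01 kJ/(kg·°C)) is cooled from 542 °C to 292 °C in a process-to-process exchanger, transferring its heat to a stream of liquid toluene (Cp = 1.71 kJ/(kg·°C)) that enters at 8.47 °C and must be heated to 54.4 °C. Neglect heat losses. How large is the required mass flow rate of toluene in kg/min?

ṁ_c = 868 kg/min

Heat released by hot stream: Q = 270 × 1.01 × (542 − 292) = 68175 kJ/min
Energy balance on cold side (adiabatic exchanger): Q = ṁ_c·Cp_c·(T_c,out − T_c,in)
ṁ_c = 68175 / [1.71 × (54.4 − 8.47)] = 868.03 kg/min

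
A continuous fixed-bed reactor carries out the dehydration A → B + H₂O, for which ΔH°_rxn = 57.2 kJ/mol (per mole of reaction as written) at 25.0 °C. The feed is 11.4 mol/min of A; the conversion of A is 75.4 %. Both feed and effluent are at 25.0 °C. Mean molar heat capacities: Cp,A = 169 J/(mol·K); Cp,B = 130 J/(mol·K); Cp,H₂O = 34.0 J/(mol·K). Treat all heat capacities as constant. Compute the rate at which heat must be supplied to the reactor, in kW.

Q_in = 8.19 kW

Extent of reaction ξ = 0.754 × 11.4 = 8.5956 mol/min
Reaction term: ξ·ΔH°_rxn = 8.5956 × 57.2 = 491.67 kJ/min
Q = ΔH = 491.67 kJ/min = 8.1945 kW
Heat supplied = 8.1945 kW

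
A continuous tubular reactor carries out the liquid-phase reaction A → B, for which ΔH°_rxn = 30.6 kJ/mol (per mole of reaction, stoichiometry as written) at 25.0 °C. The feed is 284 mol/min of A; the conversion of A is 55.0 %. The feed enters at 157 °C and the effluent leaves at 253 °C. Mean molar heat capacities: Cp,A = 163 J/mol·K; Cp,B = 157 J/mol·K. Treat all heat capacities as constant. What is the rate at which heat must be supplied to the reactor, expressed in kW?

Extent of reaction ξ = 0.550 × 284 = 156.2 mol/min
Reaction term: ξ·ΔH°_rxn = 156.2 × 30.6 = 4779.7 kJ/min
Sensible, feed 157→25 °C: -6110.5 kJ/min
Outlet flows (mol/min): A 127.8, B 156.2
Sensible, products 25→253 °C: 10341 kJ/min
Q = ΔH = 9010.1 kJ/min = 150.17 kW
Heat supplied = 150.17 kW

Q_in = 150 kW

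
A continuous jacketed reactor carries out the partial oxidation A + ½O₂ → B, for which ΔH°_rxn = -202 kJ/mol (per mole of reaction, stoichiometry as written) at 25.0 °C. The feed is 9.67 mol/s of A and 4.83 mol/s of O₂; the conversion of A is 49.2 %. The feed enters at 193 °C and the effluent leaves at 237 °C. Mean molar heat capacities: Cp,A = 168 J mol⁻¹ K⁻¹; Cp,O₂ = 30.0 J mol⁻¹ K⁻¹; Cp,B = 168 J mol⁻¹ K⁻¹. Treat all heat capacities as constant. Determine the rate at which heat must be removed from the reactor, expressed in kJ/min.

Q_out = 53900 kJ/min

Extent of reaction ξ = 0.492 × 9.67 = 4.7576 mol/s
Reaction term: ξ·ΔH°_rxn = 4.7576 × -202 = -961.04 kJ/s
Sensible, feed 193→25 °C: -297.27 kJ/s
Outlet flows (mol/s): A 4.9124, O₂ 2.4512, B 4.7576
Sensible, products 25→237 °C: 360 kJ/s
Q = ΔH = -898.32 kJ/s = -898.32 kW
Heat removed = 53899 kJ/min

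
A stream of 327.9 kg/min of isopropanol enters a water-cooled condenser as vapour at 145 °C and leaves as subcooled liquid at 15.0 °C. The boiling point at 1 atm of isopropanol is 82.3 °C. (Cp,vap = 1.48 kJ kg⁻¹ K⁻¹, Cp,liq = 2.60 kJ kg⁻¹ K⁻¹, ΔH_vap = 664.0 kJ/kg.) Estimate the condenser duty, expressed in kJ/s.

Q_c = 5090 kJ/s

vapour 145→82.3 °C: -92.796 kJ/kg
condensation at 82.3 °C: -664 kJ/kg
liquid 82.3→15.0 °C: -174.98 kJ/kg
Δh = -92.796 + -664 + -174.98 = -931.78 kJ/kg
Q = ṁ·Δh = 327.9 kg/min × -931.78 kJ/kg = -305530 kJ/min
|Q| = 5092.2 kW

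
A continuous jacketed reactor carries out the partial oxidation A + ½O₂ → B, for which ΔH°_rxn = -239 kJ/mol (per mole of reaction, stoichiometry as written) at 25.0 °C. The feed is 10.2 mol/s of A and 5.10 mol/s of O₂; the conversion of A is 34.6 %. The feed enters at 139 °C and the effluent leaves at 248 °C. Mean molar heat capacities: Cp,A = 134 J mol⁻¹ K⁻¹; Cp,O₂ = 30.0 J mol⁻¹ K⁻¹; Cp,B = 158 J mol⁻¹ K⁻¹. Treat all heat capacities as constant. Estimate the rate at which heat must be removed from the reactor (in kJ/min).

Extent of reaction ξ = 0.346 × 10.2 = 3.5292 mol/s
Reaction term: ξ·ΔH°_rxn = 3.5292 × -239 = -843.48 kJ/s
Sensible, feed 139→25 °C: -173.26 kJ/s
Outlet flows (mol/s): A 6.6708, O₂ 3.3354, B 3.5292
Sensible, products 25→248 °C: 346 kJ/s
Q = ΔH = -670.74 kJ/s = -670.74 kW
Heat removed = 40244 kJ/min

Q_out = 40200 kJ/min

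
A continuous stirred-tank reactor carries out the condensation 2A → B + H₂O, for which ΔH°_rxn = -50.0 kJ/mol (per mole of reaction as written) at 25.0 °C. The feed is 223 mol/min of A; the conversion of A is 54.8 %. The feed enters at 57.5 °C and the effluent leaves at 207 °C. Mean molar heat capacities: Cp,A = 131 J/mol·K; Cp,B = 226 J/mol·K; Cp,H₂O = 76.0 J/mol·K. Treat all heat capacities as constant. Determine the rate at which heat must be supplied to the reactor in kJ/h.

Extent of reaction ξ = 0.548 × 223 / 2 = 61.102 mol/min
Reaction term: ξ·ΔH°_rxn = 61.102 × -50.0 = -3055.1 kJ/min
Sensible, feed 57.5→25 °C: -949.42 kJ/min
Outlet flows (mol/min): A 100.8, B 61.102, H₂O 61.102
Sensible, products 25→207 °C: 5761.6 kJ/min
Q = ΔH = 1757.1 kJ/min = 29.284 kW
Heat supplied = 105420 kJ/h

Q_in = 105000 kJ/h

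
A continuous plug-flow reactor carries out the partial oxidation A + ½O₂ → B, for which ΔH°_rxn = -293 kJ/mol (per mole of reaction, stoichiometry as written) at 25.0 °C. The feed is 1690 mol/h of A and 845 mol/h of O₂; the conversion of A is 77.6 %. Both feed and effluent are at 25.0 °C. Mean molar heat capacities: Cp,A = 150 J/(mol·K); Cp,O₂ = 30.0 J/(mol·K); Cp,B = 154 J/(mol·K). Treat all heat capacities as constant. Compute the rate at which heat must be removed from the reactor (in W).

Q_out = 107000 W

Extent of reaction ξ = 0.776 × 1690 = 1311.4 mol/h
Reaction term: ξ·ΔH°_rxn = 1311.4 × -293 = -384250 kJ/h
Q = ΔH = -384250 kJ/h = -106.74 kW
Heat removed = 106740 W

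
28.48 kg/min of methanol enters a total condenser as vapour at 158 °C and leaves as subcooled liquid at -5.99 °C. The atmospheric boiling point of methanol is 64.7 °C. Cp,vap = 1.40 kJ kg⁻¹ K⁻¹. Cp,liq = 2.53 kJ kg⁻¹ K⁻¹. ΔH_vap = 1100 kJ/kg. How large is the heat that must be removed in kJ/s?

vapour 158→64.7 °C: -130.62 kJ/kg
condensation at 64.7 °C: -1100 kJ/kg
liquid 64.7→-5.99 °C: -178.85 kJ/kg
Δh = -130.62 + -1100 + -178.85 = -1409.5 kJ/kg
Q = ṁ·Δh = 28.48 kg/min × -1409.5 kJ/kg = -40142 kJ/min
|Q| = 669.03 kW

Q_c = 669 kJ/s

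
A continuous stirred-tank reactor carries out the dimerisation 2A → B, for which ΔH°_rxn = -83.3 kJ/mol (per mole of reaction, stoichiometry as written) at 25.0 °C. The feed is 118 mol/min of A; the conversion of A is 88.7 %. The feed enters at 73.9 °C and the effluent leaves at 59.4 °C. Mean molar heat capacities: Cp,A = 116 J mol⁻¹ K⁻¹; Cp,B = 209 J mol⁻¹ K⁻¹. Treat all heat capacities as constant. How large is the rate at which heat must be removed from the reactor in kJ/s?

Q_out = 76.7 kJ/s

Extent of reaction ξ = 0.887 × 118 / 2 = 52.333 mol/min
Reaction term: ξ·ΔH°_rxn = 52.333 × -83.3 = -4359.3 kJ/min
Sensible, feed 73.9→25 °C: -669.34 kJ/min
Outlet flows (mol/min): A 13.334, B 52.333
Sensible, products 25→59.4 °C: 429.46 kJ/min
Q = ΔH = -4599.2 kJ/min = -76.654 kW
Heat removed = 76.654 kJ/s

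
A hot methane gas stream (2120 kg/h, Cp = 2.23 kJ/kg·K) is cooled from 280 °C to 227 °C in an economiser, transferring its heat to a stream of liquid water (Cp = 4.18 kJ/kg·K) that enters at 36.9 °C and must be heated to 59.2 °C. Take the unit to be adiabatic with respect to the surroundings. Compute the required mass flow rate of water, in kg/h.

Heat released by hot stream: Q = 2120 × 2.23 × (280 − 227) = 250560 kJ/h
Energy balance on cold side (adiabatic exchanger): Q = ṁ_c·Cp_c·(T_c,out − T_c,in)
ṁ_c = 250560 / [4.18 × (59.2 − 36.9)] = 2688 kg/h

ṁ_c = 2690 kg/h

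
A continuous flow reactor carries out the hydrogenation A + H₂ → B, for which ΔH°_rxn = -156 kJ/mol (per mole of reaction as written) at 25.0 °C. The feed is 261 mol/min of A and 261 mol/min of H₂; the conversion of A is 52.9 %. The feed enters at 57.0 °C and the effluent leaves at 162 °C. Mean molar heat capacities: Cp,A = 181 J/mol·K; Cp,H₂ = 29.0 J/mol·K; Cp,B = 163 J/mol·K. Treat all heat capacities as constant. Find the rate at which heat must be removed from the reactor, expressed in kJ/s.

Q_out = 278 kJ/s

Extent of reaction ξ = 0.529 × 261 = 138.07 mol/min
Reaction term: ξ·ΔH°_rxn = 138.07 × -156 = -21539 kJ/min
Sensible, feed 57.0→25 °C: -1753.9 kJ/min
Outlet flows (mol/min): A 122.93, H₂ 122.93, B 138.07
Sensible, products 25→162 °C: 6619.9 kJ/min
Q = ΔH = -16673 kJ/min = -277.88 kW
Heat removed = 277.88 kJ/s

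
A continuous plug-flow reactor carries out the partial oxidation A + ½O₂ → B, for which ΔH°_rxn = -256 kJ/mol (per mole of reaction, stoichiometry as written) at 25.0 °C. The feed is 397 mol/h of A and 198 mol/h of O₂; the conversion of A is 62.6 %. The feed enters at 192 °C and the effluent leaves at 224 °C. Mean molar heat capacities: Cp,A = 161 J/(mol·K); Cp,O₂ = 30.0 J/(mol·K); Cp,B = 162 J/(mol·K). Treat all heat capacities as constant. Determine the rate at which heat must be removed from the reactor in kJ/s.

Q_out = 17.2 kJ/s

Extent of reaction ξ = 0.626 × 397 = 248.52 mol/h
Reaction term: ξ·ΔH°_rxn = 248.52 × -256 = -63622 kJ/h
Sensible, feed 192→25 °C: -11666 kJ/h
Outlet flows (mol/h): A 148.48, O₂ 73.739, B 248.52
Sensible, products 25→224 °C: 13209 kJ/h
Q = ΔH = -62079 kJ/h = -17.244 kW
Heat removed = 17.244 kJ/s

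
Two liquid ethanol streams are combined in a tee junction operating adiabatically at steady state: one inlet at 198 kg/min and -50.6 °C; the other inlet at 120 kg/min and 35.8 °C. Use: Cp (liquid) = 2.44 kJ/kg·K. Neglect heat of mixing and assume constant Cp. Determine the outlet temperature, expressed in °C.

No heat crosses the boundary, so H_out = H_in.
Σ ṁᵢCp,ᵢTᵢ = 198×2.44×-50.6 + 120×2.44×35.8 = -13964
Σ ṁᵢCp,ᵢ = 198×2.44 + 120×2.44 = 775.92
T_out = -13964 / 775.92 = -17.996 °C

T_out = -18.0 °C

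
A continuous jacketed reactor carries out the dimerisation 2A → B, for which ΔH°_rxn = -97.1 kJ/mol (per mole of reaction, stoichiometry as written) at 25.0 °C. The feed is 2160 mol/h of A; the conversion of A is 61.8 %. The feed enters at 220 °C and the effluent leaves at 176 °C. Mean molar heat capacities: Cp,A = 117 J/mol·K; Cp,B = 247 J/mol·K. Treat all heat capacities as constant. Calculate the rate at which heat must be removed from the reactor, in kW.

Extent of reaction ξ = 0.618 × 2160 / 2 = 667.44 mol/h
Reaction term: ξ·ΔH°_rxn = 667.44 × -97.1 = -64808 kJ/h
Sensible, feed 220→25 °C: -49280 kJ/h
Outlet flows (mol/h): A 825.12, B 667.44
Sensible, products 25→176 °C: 39471 kJ/h
Q = ΔH = -74618 kJ/h = -20.727 kW
Heat removed = 20.727 kW

Q_out = 20.7 kW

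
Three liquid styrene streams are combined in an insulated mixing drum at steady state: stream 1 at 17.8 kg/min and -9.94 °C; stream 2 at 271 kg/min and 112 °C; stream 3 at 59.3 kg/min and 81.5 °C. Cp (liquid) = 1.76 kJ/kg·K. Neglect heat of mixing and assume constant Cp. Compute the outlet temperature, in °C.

T_out = 101 °C

Adiabatic, steady state ⇒ Σ ṁᵢCp,ᵢ(T_out − Tᵢ) = 0
Σ ṁᵢCp,ᵢTᵢ = 17.8×1.76×-9.94 + 271×1.76×112 + 59.3×1.76×81.5 = 61614
Σ ṁᵢCp,ᵢ = 17.8×1.76 + 271×1.76 + 59.3×1.76 = 612.66
T_out = 61614 / 612.66 = 100.57 °C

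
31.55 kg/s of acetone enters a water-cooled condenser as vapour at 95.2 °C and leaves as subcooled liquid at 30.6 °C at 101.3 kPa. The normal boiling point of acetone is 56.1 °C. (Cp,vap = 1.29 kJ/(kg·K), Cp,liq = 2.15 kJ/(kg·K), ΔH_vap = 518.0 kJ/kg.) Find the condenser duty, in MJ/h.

vapour 95.2→56.1 °C: -50.439 kJ/kg
condensation at 56.1 °C: -518 kJ/kg
liquid 56.1→30.6 °C: -54.825 kJ/kg
Δh = -50.439 + -518 + -54.825 = -623.26 kJ/kg
Q = ṁ·Δh = 31.55 kg/s × -623.26 kJ/kg = -19664 kJ/s
|Q| = 19664 kW = 70790 MJ/h

Q_c = 70800 MJ/h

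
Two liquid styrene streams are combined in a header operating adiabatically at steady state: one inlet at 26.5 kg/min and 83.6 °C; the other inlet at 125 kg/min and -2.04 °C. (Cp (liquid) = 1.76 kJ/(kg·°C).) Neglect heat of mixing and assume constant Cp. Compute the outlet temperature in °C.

Energy balance with Q = 0: Σ ṁᵢCp,ᵢ(T_out − Tᵢ) = 0
Σ ṁᵢCp,ᵢTᵢ = 26.5×1.76×83.6 + 125×1.76×-2.04 = 3450.3
Σ ṁᵢCp,ᵢ = 26.5×1.76 + 125×1.76 = 266.64
T_out = 3450.3 / 266.64 = 12.94 °C

T_out = 12.9 °C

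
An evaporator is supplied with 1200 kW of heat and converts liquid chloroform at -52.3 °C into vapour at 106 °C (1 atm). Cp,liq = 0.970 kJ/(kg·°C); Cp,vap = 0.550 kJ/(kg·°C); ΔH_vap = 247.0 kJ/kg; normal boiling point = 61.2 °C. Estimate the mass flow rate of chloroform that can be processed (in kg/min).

Δh = 0.970×(61.2−-52.3) + 247.0 + 0.550×(106−61.2) = 381.74 kJ/kg
Q = 1200 kW = 1200 kJ/s = 72000 kJ/min
ṁ = Q/Δh = 72000 / 381.74 = 188.61 kg/min

ṁ = 189 kg/min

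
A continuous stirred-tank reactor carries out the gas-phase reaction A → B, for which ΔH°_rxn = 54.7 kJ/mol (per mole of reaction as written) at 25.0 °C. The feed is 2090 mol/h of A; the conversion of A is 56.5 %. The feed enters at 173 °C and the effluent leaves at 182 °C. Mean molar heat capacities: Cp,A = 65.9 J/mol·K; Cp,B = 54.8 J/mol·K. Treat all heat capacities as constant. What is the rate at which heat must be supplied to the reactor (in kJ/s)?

Q_in = 17.7 kJ/s

Extent of reaction ξ = 0.565 × 2090 = 1180.8 mol/h
Reaction term: ξ·ΔH°_rxn = 1180.8 × 54.7 = 64592 kJ/h
Sensible, feed 173→25 °C: -20384 kJ/h
Outlet flows (mol/h): A 909.15, B 1180.8
Sensible, products 25→182 °C: 19566 kJ/h
Q = ΔH = 63774 kJ/h = 17.715 kW
Heat supplied = 17.715 kJ/s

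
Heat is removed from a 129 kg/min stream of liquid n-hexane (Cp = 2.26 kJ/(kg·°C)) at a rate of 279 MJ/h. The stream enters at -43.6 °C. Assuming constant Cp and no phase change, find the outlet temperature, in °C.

T_out = -59.5 °C

Q = 279 MJ/h = 4650 kJ/min
ΔT = Q/(ṁ·Cp) = 4650/(129×2.26) = 15.95 K
T_out = -43.6 − 15.95 = -59.55 °C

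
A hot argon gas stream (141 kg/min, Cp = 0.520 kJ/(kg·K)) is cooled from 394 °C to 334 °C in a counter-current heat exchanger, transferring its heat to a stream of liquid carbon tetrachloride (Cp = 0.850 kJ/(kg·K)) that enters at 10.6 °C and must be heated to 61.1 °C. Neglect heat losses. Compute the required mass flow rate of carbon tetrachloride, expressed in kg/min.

Heat released by hot stream: Q = 141 × 0.520 × (394 − 334) = 4399.2 kJ/min
Energy balance on cold side (adiabatic exchanger): Q = ṁ_c·Cp_c·(T_c,out − T_c,in)
ṁ_c = 4399.2 / [0.850 × (61.1 − 10.6)] = 102.49 kg/min

ṁ_c = 102 kg/min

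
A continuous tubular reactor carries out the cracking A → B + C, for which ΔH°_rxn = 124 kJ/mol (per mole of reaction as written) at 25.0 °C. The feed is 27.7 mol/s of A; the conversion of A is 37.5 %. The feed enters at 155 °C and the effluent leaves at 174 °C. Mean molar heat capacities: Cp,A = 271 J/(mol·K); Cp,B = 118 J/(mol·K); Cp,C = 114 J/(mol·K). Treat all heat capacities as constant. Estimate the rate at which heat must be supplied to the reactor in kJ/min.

Q_in = 82200 kJ/min

Extent of reaction ξ = 0.375 × 27.7 = 10.387 mol/s
Reaction term: ξ·ΔH°_rxn = 10.387 × 124 = 1288 kJ/s
Sensible, feed 155→25 °C: -975.87 kJ/s
Outlet flows (mol/s): A 17.312, B 10.387, C 10.387
Sensible, products 25→174 °C: 1058.1 kJ/s
Q = ΔH = 1370.3 kJ/s = 1370.3 kW
Heat supplied = 82219 kJ/min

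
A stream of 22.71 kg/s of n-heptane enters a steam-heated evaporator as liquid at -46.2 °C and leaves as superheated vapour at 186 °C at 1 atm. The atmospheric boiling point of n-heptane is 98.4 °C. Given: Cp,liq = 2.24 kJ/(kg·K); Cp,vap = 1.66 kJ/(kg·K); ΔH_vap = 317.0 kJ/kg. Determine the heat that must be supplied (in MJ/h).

Q = 64300 MJ/h

liquid -46.2→98.4 °C: 323.9 kJ/kg
vaporisation at 98.4 °C: 317 kJ/kg
vapour 98.4→186 °C: 145.42 kJ/kg
Δh = 323.9 + 317 + 145.42 = 786.32 kJ/kg
Q = ṁ·Δh = 22.71 kg/s × 786.32 kJ/kg = 17857 kJ/s
|Q| = 17857 kW = 64286 MJ/h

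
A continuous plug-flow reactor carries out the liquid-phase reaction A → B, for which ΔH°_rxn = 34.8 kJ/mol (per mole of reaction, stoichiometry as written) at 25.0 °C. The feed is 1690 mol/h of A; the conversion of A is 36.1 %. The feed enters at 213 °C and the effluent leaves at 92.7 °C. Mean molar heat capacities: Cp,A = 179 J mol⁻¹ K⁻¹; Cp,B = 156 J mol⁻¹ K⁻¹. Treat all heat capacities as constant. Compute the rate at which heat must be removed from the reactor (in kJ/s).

Extent of reaction ξ = 0.361 × 1690 = 610.09 mol/h
Reaction term: ξ·ΔH°_rxn = 610.09 × 34.8 = 21231 kJ/h
Sensible, feed 213→25 °C: -56872 kJ/h
Outlet flows (mol/h): A 1079.9, B 610.09
Sensible, products 25→92.7 °C: 19530 kJ/h
Q = ΔH = -16111 kJ/h = -4.4752 kW
Heat removed = 4.4752 kJ/s

Q_out = 4.48 kJ/s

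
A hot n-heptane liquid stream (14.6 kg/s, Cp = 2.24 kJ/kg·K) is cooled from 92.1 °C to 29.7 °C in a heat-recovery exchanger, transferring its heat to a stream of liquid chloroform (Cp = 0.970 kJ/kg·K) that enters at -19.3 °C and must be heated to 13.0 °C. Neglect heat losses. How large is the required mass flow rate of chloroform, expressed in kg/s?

ṁ_c = 65.1 kg/s

Heat released by hot stream: Q = 14.6 × 2.24 × (92.1 − 29.7) = 2040.7 kJ/s
Energy balance on cold side (adiabatic exchanger): Q = ṁ_c·Cp_c·(T_c,out − T_c,in)
ṁ_c = 2040.7 / [0.970 × (13.0 − -19.3)] = 65.135 kg/s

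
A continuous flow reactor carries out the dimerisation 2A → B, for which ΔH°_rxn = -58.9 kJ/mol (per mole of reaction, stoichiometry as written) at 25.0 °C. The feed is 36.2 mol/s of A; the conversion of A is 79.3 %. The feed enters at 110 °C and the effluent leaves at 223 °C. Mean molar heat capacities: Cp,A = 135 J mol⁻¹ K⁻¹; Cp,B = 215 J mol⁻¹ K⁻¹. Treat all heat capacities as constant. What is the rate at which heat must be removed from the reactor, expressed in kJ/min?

Q_out = 27000 kJ/min

Extent of reaction ξ = 0.793 × 36.2 / 2 = 14.353 mol/s
Reaction term: ξ·ΔH°_rxn = 14.353 × -58.9 = -845.41 kJ/s
Sensible, feed 110→25 °C: -415.39 kJ/s
Outlet flows (mol/s): A 7.4934, B 14.353
Sensible, products 25→223 °C: 811.32 kJ/s
Q = ΔH = -449.49 kJ/s = -449.49 kW
Heat removed = 26969 kJ/min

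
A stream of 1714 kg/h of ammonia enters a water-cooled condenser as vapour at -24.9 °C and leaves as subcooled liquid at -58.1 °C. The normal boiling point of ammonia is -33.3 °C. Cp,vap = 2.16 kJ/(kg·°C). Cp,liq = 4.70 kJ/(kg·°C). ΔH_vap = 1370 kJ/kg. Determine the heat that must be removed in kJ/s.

vapour -24.9→-33.3 °C: -18.144 kJ/kg
condensation at -33.3 °C: -1370 kJ/kg
liquid -33.3→-58.1 °C: -116.56 kJ/kg
Δh = -18.144 + -1370 + -116.56 = -1504.7 kJ/kg
Q = ṁ·Δh = 1714 kg/h × -1504.7 kJ/kg = -2.5791e+06 kJ/h
|Q| = 716.41 kW

Q_c = 716 kJ/s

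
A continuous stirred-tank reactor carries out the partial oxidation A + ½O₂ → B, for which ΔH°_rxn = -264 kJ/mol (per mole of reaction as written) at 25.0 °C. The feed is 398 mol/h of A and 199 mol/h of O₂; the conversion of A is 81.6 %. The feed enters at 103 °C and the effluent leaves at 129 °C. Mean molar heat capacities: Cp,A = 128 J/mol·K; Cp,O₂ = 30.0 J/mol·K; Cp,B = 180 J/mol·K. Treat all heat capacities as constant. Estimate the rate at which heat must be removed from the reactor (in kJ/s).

Extent of reaction ξ = 0.816 × 398 = 324.77 mol/h
Reaction term: ξ·ΔH°_rxn = 324.77 × -264 = -85739 kJ/h
Sensible, feed 103→25 °C: -4439.3 kJ/h
Outlet flows (mol/h): A 73.232, O₂ 36.616, B 324.77
Sensible, products 25→129 °C: 7168.8 kJ/h
Q = ΔH = -83009 kJ/h = -23.058 kW
Heat removed = 23.058 kJ/s

Q_out = 23.1 kJ/s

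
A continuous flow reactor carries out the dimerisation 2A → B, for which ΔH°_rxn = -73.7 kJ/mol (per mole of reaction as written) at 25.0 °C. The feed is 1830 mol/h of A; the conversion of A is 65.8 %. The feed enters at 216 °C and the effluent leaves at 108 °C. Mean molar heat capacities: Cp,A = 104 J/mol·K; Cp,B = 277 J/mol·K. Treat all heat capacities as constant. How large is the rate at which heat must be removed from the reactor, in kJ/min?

Extent of reaction ξ = 0.658 × 1830 / 2 = 602.07 mol/h
Reaction term: ξ·ΔH°_rxn = 602.07 × -73.7 = -44373 kJ/h
Sensible, feed 216→25 °C: -36351 kJ/h
Outlet flows (mol/h): A 625.86, B 602.07
Sensible, products 25→108 °C: 19245 kJ/h
Q = ΔH = -61479 kJ/h = -17.078 kW
Heat removed = 1024.7 kJ/min

Q_out = 1020 kJ/min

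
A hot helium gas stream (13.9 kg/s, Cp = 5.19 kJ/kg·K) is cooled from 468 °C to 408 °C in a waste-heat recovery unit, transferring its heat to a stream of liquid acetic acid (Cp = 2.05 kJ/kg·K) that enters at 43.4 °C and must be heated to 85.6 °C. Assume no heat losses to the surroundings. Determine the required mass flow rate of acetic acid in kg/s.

ṁ_c = 50.0 kg/s

Heat released by hot stream: Q = 13.9 × 5.19 × (468 − 408) = 4328.5 kJ/s
Energy balance on cold side (adiabatic exchanger): Q = ṁ_c·Cp_c·(T_c,out − T_c,in)
ṁ_c = 4328.5 / [2.05 × (85.6 − 43.4)] = 50.034 kg/s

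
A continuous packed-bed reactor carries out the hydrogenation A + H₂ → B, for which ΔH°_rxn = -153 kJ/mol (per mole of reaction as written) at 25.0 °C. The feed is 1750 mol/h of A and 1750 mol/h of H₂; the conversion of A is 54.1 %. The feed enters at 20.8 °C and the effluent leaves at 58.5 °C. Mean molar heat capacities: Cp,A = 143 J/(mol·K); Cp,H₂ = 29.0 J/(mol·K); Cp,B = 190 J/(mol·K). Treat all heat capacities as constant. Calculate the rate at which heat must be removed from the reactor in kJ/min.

Extent of reaction ξ = 0.541 × 1750 = 946.75 mol/h
Reaction term: ξ·ΔH°_rxn = 946.75 × -153 = -144850 kJ/h
Sensible, feed 20.8→25 °C: 1264.2 kJ/h
Outlet flows (mol/h): A 803.25, H₂ 803.25, B 946.75
Sensible, products 25→58.5 °C: 10654 kJ/h
Q = ΔH = -132930 kJ/h = -36.926 kW
Heat removed = 2215.6 kJ/min

Q_out = 2220 kJ/min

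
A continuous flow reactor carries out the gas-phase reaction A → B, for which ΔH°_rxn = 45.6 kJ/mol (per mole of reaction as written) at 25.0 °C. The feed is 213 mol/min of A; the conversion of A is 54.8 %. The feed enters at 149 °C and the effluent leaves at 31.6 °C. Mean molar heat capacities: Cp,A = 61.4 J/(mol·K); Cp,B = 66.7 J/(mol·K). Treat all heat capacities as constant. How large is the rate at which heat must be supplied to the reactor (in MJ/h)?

Extent of reaction ξ = 0.548 × 213 = 116.72 mol/min
Reaction term: ξ·ΔH°_rxn = 116.72 × 45.6 = 5322.6 kJ/min
Sensible, feed 149→25 °C: -1621.7 kJ/min
Outlet flows (mol/min): A 96.276, B 116.72
Sensible, products 25→31.6 °C: 90.399 kJ/min
Q = ΔH = 3791.3 kJ/min = 63.189 kW
Heat supplied = 227.48 MJ/h

Q_in = 227 MJ/h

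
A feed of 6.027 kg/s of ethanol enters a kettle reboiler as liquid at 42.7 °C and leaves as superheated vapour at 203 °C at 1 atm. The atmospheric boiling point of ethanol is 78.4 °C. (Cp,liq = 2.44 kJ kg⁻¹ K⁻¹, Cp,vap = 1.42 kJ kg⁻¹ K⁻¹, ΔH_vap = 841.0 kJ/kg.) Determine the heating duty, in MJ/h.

Q = 24000 MJ/h

liquid 42.7→78.4 °C: 87.108 kJ/kg
vaporisation at 78.4 °C: 841 kJ/kg
vapour 78.4→203 °C: 176.93 kJ/kg
Δh = 87.108 + 841 + 176.93 = 1105 kJ/kg
Q = ṁ·Δh = 6.027 kg/s × 1105 kJ/kg = 6660.1 kJ/s
|Q| = 6660.1 kW = 23976 MJ/h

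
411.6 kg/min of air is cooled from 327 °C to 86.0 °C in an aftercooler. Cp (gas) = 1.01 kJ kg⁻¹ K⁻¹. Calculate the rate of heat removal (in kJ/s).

Q_c = 1670 kJ/s

Q = ṁ·Cp·ΔT = 411.6 × 1.01 × (86.0 − 327) = -100190 kJ/min
Converting: 100190 / 60 s = 1669.8 kW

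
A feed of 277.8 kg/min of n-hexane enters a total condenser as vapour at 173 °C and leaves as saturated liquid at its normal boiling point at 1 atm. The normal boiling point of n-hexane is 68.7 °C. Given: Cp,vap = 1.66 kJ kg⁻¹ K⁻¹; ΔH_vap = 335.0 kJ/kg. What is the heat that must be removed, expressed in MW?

Q_c = 2.35 MW

vapour 173→68.7 °C: -173.14 kJ/kg
condensation at 68.7 °C: -335 kJ/kg
Δh = -173.14 + -335 = -508.14 kJ/kg
Q = ṁ·Δh = 277.8 kg/min × -508.14 kJ/kg = -141160 kJ/min
|Q| = 2352.7 kW = 2.3527 MW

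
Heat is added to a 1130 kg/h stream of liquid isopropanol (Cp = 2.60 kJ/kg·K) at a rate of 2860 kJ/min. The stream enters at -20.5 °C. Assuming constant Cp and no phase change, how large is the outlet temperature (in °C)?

Q = 2860 kJ/min = 171600 kJ/h
ΔT = Q/(ṁ·Cp) = 171600/(1130×2.60) = 58.407 K
T_out = -20.5 + 58.407 = 37.907 °C

T_out = 37.9 °C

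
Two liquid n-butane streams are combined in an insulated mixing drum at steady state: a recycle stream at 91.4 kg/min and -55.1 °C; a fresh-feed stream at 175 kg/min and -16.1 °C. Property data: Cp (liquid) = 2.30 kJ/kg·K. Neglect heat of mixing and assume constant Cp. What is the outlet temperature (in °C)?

T_out = -29.5 °C

Adiabatic, steady state ⇒ Σ ṁᵢCp,ᵢ(T_out − Tᵢ) = 0
T_out = Σ ṁᵢCp,ᵢTᵢ / Σ ṁᵢCp,ᵢ
      = -18063 / 612.72 = -29.481 °C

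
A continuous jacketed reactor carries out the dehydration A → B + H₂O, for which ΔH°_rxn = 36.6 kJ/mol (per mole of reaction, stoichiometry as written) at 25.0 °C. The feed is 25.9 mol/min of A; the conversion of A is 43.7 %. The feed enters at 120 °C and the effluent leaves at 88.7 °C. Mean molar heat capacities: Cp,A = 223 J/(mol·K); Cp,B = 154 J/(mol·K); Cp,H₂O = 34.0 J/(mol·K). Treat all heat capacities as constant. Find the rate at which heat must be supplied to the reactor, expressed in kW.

Extent of reaction ξ = 0.437 × 25.9 = 11.318 mol/min
Reaction term: ξ·ΔH°_rxn = 11.318 × 36.6 = 414.25 kJ/min
Sensible, feed 120→25 °C: -548.69 kJ/min
Outlet flows (mol/min): A 14.582, B 11.318, H₂O 11.318
Sensible, products 25→88.7 °C: 342.68 kJ/min
Q = ΔH = 208.24 kJ/min = 3.4706 kW
Heat supplied = 3.4706 kW

Q_in = 3.47 kW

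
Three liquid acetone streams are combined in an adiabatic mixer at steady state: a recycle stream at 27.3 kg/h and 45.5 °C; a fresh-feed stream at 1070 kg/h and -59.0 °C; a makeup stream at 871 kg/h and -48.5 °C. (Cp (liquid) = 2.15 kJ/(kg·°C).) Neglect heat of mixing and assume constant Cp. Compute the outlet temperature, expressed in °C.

Energy balance with Q = 0: Σ ṁᵢCp,ᵢ(T_out − Tᵢ) = 0
Σ ṁᵢCp,ᵢTᵢ = 27.3×2.15×45.5 + 1070×2.15×-59.0 + 871×2.15×-48.5 = -223880
Σ ṁᵢCp,ᵢ = 27.3×2.15 + 1070×2.15 + 871×2.15 = 4231.8
T_out = -223880 / 4231.8 = -52.904 °C

T_out = -52.9 °C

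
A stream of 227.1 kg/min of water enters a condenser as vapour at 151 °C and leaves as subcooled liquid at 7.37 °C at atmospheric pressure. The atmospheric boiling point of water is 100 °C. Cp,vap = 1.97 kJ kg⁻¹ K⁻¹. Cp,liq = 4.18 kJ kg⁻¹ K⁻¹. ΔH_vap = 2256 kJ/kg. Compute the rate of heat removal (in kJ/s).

vapour 151→100 °C: -100.47 kJ/kg
condensation at 100 °C: -2256 kJ/kg
liquid 100→7.37 °C: -387.19 kJ/kg
Δh = -100.47 + -2256 + -387.19 = -2743.7 kJ/kg
Q = ṁ·Δh = 227.1 kg/min × -2743.7 kJ/kg = -623090 kJ/min
|Q| = 10385 kW

Q_c = 10400 kJ/s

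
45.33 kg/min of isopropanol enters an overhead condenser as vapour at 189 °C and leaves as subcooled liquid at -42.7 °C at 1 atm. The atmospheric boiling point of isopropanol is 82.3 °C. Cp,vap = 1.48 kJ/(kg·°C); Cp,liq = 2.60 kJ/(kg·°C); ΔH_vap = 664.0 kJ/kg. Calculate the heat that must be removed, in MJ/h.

Q_c = 3120 MJ/h

vapour 189→82.3 °C: -157.92 kJ/kg
condensation at 82.3 °C: -664 kJ/kg
liquid 82.3→-42.7 °C: -325 kJ/kg
Δh = -157.92 + -664 + -325 = -1146.9 kJ/kg
Q = ṁ·Δh = 45.33 kg/min × -1146.9 kJ/kg = -51990 kJ/min
|Q| = 866.5 kW = 3119.4 MJ/h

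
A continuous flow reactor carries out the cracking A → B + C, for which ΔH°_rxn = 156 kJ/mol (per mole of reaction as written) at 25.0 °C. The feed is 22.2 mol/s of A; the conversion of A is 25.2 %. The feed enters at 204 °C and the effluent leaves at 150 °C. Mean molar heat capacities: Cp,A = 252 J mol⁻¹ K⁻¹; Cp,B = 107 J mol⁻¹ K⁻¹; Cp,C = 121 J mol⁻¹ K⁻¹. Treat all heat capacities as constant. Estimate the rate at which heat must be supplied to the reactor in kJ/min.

Q_in = 33200 kJ/min

Extent of reaction ξ = 0.252 × 22.2 = 5.5944 mol/s
Reaction term: ξ·ΔH°_rxn = 5.5944 × 156 = 872.73 kJ/s
Sensible, feed 204→25 °C: -1001.4 kJ/s
Outlet flows (mol/s): A 16.606, B 5.5944, C 5.5944
Sensible, products 25→150 °C: 682.52 kJ/s
Q = ΔH = 553.85 kJ/s = 553.85 kW
Heat supplied = 33231 kJ/min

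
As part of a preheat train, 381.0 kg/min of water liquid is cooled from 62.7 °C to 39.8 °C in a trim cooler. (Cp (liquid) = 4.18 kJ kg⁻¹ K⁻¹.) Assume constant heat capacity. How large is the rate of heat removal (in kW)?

Q_c = 608 kW

Q = ṁ·Cp·ΔT = 381.0 × 4.18 × (39.8 − 62.7) = -36470 kJ/min
Converting: 36470 / 60 s = 607.83 kW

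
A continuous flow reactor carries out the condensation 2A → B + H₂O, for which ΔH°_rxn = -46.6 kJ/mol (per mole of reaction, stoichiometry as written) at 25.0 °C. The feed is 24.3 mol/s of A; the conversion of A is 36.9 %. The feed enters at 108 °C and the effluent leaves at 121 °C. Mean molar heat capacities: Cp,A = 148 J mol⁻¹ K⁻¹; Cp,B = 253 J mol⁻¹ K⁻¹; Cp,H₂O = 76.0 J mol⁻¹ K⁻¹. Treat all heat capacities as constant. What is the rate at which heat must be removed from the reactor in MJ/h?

Q_out = 533 MJ/h

Extent of reaction ξ = 0.369 × 24.3 / 2 = 4.4833 mol/s
Reaction term: ξ·ΔH°_rxn = 4.4833 × -46.6 = -208.92 kJ/s
Sensible, feed 108→25 °C: -298.5 kJ/s
Outlet flows (mol/s): A 15.333, B 4.4833, H₂O 4.4833
Sensible, products 25→121 °C: 359.46 kJ/s
Q = ΔH = -147.97 kJ/s = -147.97 kW
Heat removed = 532.68 MJ/h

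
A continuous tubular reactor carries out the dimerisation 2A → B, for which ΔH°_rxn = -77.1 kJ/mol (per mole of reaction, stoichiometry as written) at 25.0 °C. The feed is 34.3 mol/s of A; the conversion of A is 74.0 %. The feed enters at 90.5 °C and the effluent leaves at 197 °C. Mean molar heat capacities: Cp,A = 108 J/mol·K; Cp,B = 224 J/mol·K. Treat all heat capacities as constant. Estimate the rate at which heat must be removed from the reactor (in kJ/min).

Q_out = 34000 kJ/min

Extent of reaction ξ = 0.740 × 34.3 / 2 = 12.691 mol/s
Reaction term: ξ·ΔH°_rxn = 12.691 × -77.1 = -978.48 kJ/s
Sensible, feed 90.5→25 °C: -242.64 kJ/s
Outlet flows (mol/s): A 8.918, B 12.691
Sensible, products 25→197 °C: 654.62 kJ/s
Q = ΔH = -566.49 kJ/s = -566.49 kW
Heat removed = 33990 kJ/min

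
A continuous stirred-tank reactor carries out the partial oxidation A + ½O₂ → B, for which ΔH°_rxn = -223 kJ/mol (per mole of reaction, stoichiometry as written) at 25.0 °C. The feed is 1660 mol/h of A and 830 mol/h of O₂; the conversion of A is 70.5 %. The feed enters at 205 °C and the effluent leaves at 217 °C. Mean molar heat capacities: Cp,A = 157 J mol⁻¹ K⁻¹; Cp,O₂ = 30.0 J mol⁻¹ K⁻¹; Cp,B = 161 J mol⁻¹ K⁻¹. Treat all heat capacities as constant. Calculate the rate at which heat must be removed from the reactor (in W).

Extent of reaction ξ = 0.705 × 1660 = 1170.3 mol/h
Reaction term: ξ·ΔH°_rxn = 1170.3 × -223 = -260980 kJ/h
Sensible, feed 205→25 °C: -51394 kJ/h
Outlet flows (mol/h): A 489.7, O₂ 244.85, B 1170.3
Sensible, products 25→217 °C: 52348 kJ/h
Q = ΔH = -260020 kJ/h = -72.228 kW
Heat removed = 72228 W

Q_out = 72200 W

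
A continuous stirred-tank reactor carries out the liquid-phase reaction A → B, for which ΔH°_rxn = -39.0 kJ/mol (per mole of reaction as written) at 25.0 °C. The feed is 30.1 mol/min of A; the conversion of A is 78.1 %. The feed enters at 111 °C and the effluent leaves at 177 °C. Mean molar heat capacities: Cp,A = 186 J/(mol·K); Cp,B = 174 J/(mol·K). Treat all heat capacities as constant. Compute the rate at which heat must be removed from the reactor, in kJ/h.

Q_out = 35400 kJ/h

Extent of reaction ξ = 0.781 × 30.1 = 23.508 mol/min
Reaction term: ξ·ΔH°_rxn = 23.508 × -39.0 = -916.82 kJ/min
Sensible, feed 111→25 °C: -481.48 kJ/min
Outlet flows (mol/min): A 6.5919, B 23.508
Sensible, products 25→177 °C: 808.11 kJ/min
Q = ΔH = -590.19 kJ/min = -9.8365 kW
Heat removed = 35411 kJ/h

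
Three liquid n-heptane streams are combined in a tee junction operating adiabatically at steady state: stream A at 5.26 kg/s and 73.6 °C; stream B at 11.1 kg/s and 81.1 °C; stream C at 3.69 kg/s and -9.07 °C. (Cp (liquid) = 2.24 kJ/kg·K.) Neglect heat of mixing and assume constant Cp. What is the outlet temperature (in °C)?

Adiabatic, steady state ⇒ Σ ṁᵢCp,ᵢ(T_out − Tᵢ) = 0
T_out = Σ ṁᵢCp,ᵢTᵢ / Σ ṁᵢCp,ᵢ
      = 2808.7 / 44.912 = 62.538 °C

T_out = 62.5 °C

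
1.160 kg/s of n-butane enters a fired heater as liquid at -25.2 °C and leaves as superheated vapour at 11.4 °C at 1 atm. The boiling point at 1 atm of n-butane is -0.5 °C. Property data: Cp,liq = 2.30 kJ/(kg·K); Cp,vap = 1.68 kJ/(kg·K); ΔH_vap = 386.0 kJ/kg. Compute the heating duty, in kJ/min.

liquid -25.2→-0.5 °C: 56.81 kJ/kg
vaporisation at -0.5 °C: 386 kJ/kg
vapour -0.5→11.4 °C: 19.992 kJ/kg
Δh = 56.81 + 386 + 19.992 = 462.8 kJ/kg
Q = ṁ·Δh = 1.160 kg/s × 462.8 kJ/kg = 536.85 kJ/s
|Q| = 536.85 kW = 32211 kJ/min

Q = 32200 kJ/min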